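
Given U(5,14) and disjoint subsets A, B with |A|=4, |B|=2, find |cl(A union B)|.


|A union B| = 4 + 2 = 6 (disjoint).
In U(5,14), cl(S) = S if |S| < 5, else cl(S) = E.
Since 6 >= 5, cl(A union B) = E.
|cl(A union B)| = 14.

14


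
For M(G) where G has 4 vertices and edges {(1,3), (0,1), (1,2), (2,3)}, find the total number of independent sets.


An independent set in a graphic matroid is an acyclic edge subset.
G has 4 vertices and 4 edges.
Enumerate all 2^4 = 16 subsets, checking for acyclicity.
Total independent sets = 14.

14


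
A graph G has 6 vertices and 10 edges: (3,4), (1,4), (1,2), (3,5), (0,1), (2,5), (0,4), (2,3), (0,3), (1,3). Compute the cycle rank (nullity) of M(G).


Cycle rank (nullity) = |E| - r(M) = |E| - (|V| - c).
|E| = 10, |V| = 6, c = 1.
Nullity = 10 - (6 - 1) = 10 - 5 = 5.

5


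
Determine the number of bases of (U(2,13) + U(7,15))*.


(M1+M2)* = M1* + M2*.
M1* = U(11,13), bases: C(13,11) = 78.
M2* = U(8,15), bases: C(15,8) = 6435.
|B(M*)| = 78 * 6435 = 501930.

501930


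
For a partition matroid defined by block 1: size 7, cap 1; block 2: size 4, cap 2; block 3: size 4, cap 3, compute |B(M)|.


A basis picks exactly ci elements from block i.
Number of bases = product of C(|Si|, ci).
= C(7,1) * C(4,2) * C(4,3)
= 7 * 6 * 4
= 168.

168


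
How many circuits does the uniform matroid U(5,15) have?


In U(5,15), circuits are the (6)-element subsets.
Any set of 6 elements is dependent, and removing any one element gives
an independent set of size 5, so it is a minimal dependent set.
Number of circuits = C(15,6) = 15! / (6! * 9!) = 5005.

5005


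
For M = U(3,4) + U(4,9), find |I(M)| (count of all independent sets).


For a direct sum, |I(M1+M2)| = |I(M1)| * |I(M2)|.
|I(U(3,4))| = sum C(4,k) for k=0..3 = 15.
|I(U(4,9))| = sum C(9,k) for k=0..4 = 256.
Total = 15 * 256 = 3840.

3840


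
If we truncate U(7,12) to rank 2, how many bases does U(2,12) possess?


Truncating U(7,12) to rank 2 gives U(2,12).
Bases of U(2,12) are all 2-element subsets of 12 elements.
Number of bases = (12 choose 2) = 66.

66


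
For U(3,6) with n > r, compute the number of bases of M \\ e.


Deleting e from U(3,6) gives U(3,5) since n > r.
Bases of U(3,5) = C(5,3) = 5! / (3! * 2!) = 10.

10


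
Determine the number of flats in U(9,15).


Flats of U(9,15): every subset of size < 9 is a flat, plus E itself.
Count = (15 choose 0) + (15 choose 1) + (15 choose 2) + (15 choose 3) + (15 choose 4) + (15 choose 5) + (15 choose 6) + (15 choose 7) + (15 choose 8) + 1
     = 1 + 15 + 105 + 455 + 1365 + 3003 + 5005 + 6435 + 6435 + 1
     = 22820.

22820


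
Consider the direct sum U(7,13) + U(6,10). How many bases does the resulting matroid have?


Bases of a direct sum M1 + M2: |B| = |B(M1)| * |B(M2)|.
|B(U(7,13))| = C(13,7) = 1716.
|B(U(6,10))| = C(10,6) = 210.
Total bases = 1716 * 210 = 360360.

360360


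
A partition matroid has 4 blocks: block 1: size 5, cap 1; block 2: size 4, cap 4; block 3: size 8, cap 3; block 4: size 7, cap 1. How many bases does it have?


A basis picks exactly ci elements from block i.
Number of bases = product of C(|Si|, ci).
= C(5,1) * C(4,4) * C(8,3) * C(7,1)
= 5 * 1 * 56 * 7
= 1960.

1960


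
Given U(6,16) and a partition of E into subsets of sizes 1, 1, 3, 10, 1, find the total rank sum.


r(Ai) = min(|Ai|, 6) for each part.
Sum = min(1,6) + min(1,6) + min(3,6) + min(10,6) + min(1,6)
    = 1 + 1 + 3 + 6 + 1
    = 12.

12


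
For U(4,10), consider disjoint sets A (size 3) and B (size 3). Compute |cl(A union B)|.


|A union B| = 3 + 3 = 6 (disjoint).
In U(4,10), cl(S) = S if |S| < 4, else cl(S) = E.
Since 6 >= 4, cl(A union B) = E.
|cl(A union B)| = 10.

10


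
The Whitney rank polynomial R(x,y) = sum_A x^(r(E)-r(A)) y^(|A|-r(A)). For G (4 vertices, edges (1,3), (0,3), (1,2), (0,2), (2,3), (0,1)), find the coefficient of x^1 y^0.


R(x,y) = sum over A in 2^E of x^(r(E)-r(A)) * y^(|A|-r(A)).
G has 4 vertices, 6 edges. r(E) = 3.
Enumerate all 2^6 = 64 subsets.
Count subsets with r(E)-r(A)=1 and |A|-r(A)=0: 15.

15


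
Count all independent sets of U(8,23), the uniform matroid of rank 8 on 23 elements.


Independent sets of U(8,23) are all subsets of size <= 8.
Count = (23 choose 0) + (23 choose 1) + (23 choose 2) + (23 choose 3) + (23 choose 4) + (23 choose 5) + (23 choose 6) + (23 choose 7) + (23 choose 8)
     = 1 + 23 + 253 + 1771 + 8855 + 33649 + 100947 + 245157 + 490314
     = 880970.

880970


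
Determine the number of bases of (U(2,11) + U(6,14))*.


(M1+M2)* = M1* + M2*.
M1* = U(9,11), bases: C(11,9) = 55.
M2* = U(8,14), bases: C(14,8) = 3003.
|B(M*)| = 55 * 3003 = 165165.

165165


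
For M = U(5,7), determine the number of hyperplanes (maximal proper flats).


Hyperplanes of U(5,7) are flats of rank 4.
In a uniform matroid, these are exactly the (4)-element subsets.
Count = C(7,4) = (7 * 6 * 5 * 4) / (1 * 2 * 3 * 4) = 35.

35


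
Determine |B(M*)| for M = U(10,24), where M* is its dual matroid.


The dual of U(r,n) is U(n-r, n) = U(14,24).
Bases of U(14,24) are all (14)-element subsets.
|B(M*)| = C(24,14) = 24! / (14! * 10!) = 1961256.

1961256


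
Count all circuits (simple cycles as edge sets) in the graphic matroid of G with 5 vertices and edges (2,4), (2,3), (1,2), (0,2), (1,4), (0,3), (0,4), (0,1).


A circuit in a graphic matroid = edge set of a simple cycle.
G has 5 vertices and 8 edges.
Enumerating all minimal edge subsets forming cycles...
Total circuits found: 12.

12


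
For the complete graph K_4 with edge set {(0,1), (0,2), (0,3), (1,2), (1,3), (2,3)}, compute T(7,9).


T(K_4; x,y) = x^3 + 3x^2 + 4xy + 2x + y^3 + 3y^2 + 2y.
Substituting x=7, y=9:
= 343 + 147 + 252 + 14 + 729 + 243 + 18
= 1746.

1746


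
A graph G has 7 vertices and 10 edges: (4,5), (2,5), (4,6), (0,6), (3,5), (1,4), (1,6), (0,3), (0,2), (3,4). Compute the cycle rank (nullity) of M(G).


Cycle rank (nullity) = |E| - r(M) = |E| - (|V| - c).
|E| = 10, |V| = 7, c = 1.
Nullity = 10 - (7 - 1) = 10 - 6 = 4.

4


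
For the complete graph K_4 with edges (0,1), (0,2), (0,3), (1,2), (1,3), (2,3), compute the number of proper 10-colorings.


P(K_4, k) = k(k-1)(k-2)...(k-3).
P(10) = (10) * (9) * (8) * (7) = 5040.

5040


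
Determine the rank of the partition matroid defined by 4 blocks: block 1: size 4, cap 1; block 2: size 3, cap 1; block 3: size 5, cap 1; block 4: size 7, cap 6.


Rank of a partition matroid = sum of min(|Si|, ci) for each block.
= min(4,1) + min(3,1) + min(5,1) + min(7,6)
= 1 + 1 + 1 + 6
= 9.

9


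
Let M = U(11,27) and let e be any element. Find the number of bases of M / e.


Contracting e from U(11,27) gives U(10,26).
Bases of U(10,26) = C(26,10) = 26! / (10! * 16!) = 5311735.

5311735


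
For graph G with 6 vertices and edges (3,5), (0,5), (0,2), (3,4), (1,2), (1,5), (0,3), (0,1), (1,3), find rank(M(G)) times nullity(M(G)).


r(M) = |V| - c = 6 - 1 = 5.
nullity = |E| - r(M) = 9 - 5 = 4.
Product = 5 * 4 = 20.

20


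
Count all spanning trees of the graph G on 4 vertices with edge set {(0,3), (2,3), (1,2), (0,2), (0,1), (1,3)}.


By Kirchhoff's matrix tree theorem, the number of spanning trees equals
the determinant of any cofactor of the Laplacian matrix L.
G has 4 vertices and 6 edges.
Computing the (3 x 3) cofactor determinant gives 16.

16


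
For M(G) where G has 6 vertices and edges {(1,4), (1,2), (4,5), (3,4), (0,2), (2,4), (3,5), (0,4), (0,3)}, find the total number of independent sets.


An independent set in a graphic matroid is an acyclic edge subset.
G has 6 vertices and 9 edges.
Enumerate all 2^9 = 512 subsets, checking for acyclicity.
Total independent sets = 280.

280


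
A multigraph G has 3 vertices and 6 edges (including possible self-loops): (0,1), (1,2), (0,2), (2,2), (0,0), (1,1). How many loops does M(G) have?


In a graphic matroid, a loop is a self-loop edge (u,u) with rank 0.
Examining all 6 edges for self-loops...
Self-loops found: (2,2), (0,0), (1,1)
Number of loops = 3.

3


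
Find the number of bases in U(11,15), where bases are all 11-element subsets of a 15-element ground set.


Bases of U(11,15) are all 11-element subsets of the 15-element ground set.
Number of bases = C(15,11).
C(15,11) = 15! / (11! * 4!) = 1365.

1365


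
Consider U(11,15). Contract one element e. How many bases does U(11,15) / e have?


Contracting e from U(11,15) gives U(10,14).
Bases of U(10,14) = (14 choose 10) = 1001.

1001


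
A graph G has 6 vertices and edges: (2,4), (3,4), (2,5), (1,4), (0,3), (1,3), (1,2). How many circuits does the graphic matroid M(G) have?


A circuit in a graphic matroid = edge set of a simple cycle.
G has 6 vertices and 7 edges.
Enumerating all minimal edge subsets forming cycles...
Total circuits found: 3.

3


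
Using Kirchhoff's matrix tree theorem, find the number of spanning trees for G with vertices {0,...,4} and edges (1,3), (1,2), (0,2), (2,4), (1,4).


By Kirchhoff's matrix tree theorem, the number of spanning trees equals
the determinant of any cofactor of the Laplacian matrix L.
G has 5 vertices and 5 edges.
Computing the (4 x 4) cofactor determinant gives 3.

3


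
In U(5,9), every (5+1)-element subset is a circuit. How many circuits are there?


In U(5,9), circuits are the (6)-element subsets.
Any set of 6 elements is dependent, and removing any one element gives
an independent set of size 5, so it is a minimal dependent set.
Number of circuits = (9 choose 6) = 84.

84


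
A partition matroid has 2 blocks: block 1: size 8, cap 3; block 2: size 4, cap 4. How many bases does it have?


A basis picks exactly ci elements from block i.
Number of bases = product of C(|Si|, ci).
= C(8,3) * C(4,4)
= 56 * 1
= 56.

56


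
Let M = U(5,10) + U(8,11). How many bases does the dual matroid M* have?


(M1+M2)* = M1* + M2*.
M1* = U(5,10), bases: C(10,5) = 252.
M2* = U(3,11), bases: C(11,3) = 165.
|B(M*)| = 252 * 165 = 41580.

41580


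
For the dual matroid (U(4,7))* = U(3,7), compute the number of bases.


The dual of U(r,n) is U(n-r, n) = U(3,7).
Bases of U(3,7) are all (3)-element subsets.
|B(M*)| = (7 choose 3) = 35.

35


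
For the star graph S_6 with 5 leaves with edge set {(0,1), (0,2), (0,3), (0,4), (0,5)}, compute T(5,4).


A star on 6 vertices is a tree with 5 edges.
T(x,y) = x^(5) for any tree.
T(5,4) = 5^5 = 3125.

3125


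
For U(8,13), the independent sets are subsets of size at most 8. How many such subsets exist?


Independent sets of U(8,13) are all subsets of size <= 8.
Count = C(13,0) + C(13,1) + C(13,2) + C(13,3) + C(13,4) + C(13,5) + C(13,6) + C(13,7) + C(13,8)
     = 1 + 13 + 78 + 286 + 715 + 1287 + 1716 + 1716 + 1287
     = 7099.

7099


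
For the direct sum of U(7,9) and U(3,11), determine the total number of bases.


Bases of a direct sum M1 + M2: |B| = |B(M1)| * |B(M2)|.
|B(U(7,9))| = C(9,7) = 36.
|B(U(3,11))| = C(11,3) = 165.
Total bases = 36 * 165 = 5940.

5940


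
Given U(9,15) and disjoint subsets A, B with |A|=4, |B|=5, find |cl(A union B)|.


|A union B| = 4 + 5 = 9 (disjoint).
In U(9,15), cl(S) = S if |S| < 9, else cl(S) = E.
Since 9 >= 9, cl(A union B) = E.
|cl(A union B)| = 15.

15


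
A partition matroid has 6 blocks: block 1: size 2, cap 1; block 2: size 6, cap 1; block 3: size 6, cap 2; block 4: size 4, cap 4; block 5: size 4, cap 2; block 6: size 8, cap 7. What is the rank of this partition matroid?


Rank of a partition matroid = sum of min(|Si|, ci) for each block.
= min(2,1) + min(6,1) + min(6,2) + min(4,4) + min(4,2) + min(8,7)
= 1 + 1 + 2 + 4 + 2 + 7
= 17.

17


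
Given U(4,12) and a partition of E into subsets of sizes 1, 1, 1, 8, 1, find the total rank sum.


r(Ai) = min(|Ai|, 4) for each part.
Sum = min(1,4) + min(1,4) + min(1,4) + min(8,4) + min(1,4)
    = 1 + 1 + 1 + 4 + 1
    = 8.

8


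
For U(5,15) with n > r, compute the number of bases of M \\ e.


Deleting e from U(5,15) gives U(5,14) since n > r.
Bases of U(5,14) = (14 choose 5) = 2002.

2002


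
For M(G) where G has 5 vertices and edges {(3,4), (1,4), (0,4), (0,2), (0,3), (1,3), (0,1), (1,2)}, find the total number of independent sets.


An independent set in a graphic matroid is an acyclic edge subset.
G has 5 vertices and 8 edges.
Enumerate all 2^8 = 256 subsets, checking for acyclicity.
Total independent sets = 128.

128


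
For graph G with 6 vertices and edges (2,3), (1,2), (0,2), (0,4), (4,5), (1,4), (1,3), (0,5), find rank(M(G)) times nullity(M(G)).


r(M) = |V| - c = 6 - 1 = 5.
nullity = |E| - r(M) = 8 - 5 = 3.
Product = 5 * 3 = 15.

15


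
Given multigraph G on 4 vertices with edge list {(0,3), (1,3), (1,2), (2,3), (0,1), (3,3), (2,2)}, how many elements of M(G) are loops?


In a graphic matroid, a loop is a self-loop edge (u,u) with rank 0.
Examining all 7 edges for self-loops...
Self-loops found: (3,3), (2,2)
Number of loops = 2.

2


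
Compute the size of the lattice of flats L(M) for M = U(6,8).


Flats of U(6,8): every subset of size < 6 is a flat, plus E itself.
Count = C(8,0) + C(8,1) + C(8,2) + C(8,3) + C(8,4) + C(8,5) + 1
     = 1 + 8 + 28 + 56 + 70 + 56 + 1
     = 220.

220


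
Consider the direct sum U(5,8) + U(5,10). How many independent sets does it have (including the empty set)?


For a direct sum, |I(M1+M2)| = |I(M1)| * |I(M2)|.
|I(U(5,8))| = sum C(8,k) for k=0..5 = 219.
|I(U(5,10))| = sum C(10,k) for k=0..5 = 638.
Total = 219 * 638 = 139722.

139722


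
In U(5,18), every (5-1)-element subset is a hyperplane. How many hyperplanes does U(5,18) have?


Hyperplanes of U(5,18) are flats of rank 4.
In a uniform matroid, these are exactly the (4)-element subsets.
Count = C(18,4) = (18 * 17 * 16 * 15) / (1 * 2 * 3 * 4) = 3060.

3060


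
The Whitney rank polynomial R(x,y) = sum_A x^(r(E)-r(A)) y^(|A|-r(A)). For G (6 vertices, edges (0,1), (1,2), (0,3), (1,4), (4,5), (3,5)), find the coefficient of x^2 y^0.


R(x,y) = sum over A in 2^E of x^(r(E)-r(A)) * y^(|A|-r(A)).
G has 6 vertices, 6 edges. r(E) = 5.
Enumerate all 2^6 = 64 subsets.
Count subsets with r(E)-r(A)=2 and |A|-r(A)=0: 20.

20


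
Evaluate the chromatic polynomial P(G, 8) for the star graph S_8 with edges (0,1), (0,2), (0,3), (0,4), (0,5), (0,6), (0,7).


P(tree, k) = k * (k-1)^(7) for any tree on 8 vertices.
P(8) = 8 * 7^7 = 8 * 823543 = 6588344.

6588344


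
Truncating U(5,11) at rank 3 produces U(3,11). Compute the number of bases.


Truncating U(5,11) to rank 3 gives U(3,11).
Bases of U(3,11) are all 3-element subsets of 11 elements.
Number of bases = C(11,3) = (11 * 10 * 9) / (1 * 2 * 3) = 165.

165


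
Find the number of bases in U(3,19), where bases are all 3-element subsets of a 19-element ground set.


Bases of U(3,19) are all 3-element subsets of the 19-element ground set.
Number of bases = C(19,3).
C(19,3) = (19 * 18 * 17) / (1 * 2 * 3) = 969.

969


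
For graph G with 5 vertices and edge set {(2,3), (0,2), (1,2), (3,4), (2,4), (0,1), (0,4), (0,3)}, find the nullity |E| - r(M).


Cycle rank (nullity) = |E| - r(M) = |E| - (|V| - c).
|E| = 8, |V| = 5, c = 1.
Nullity = 8 - (5 - 1) = 8 - 4 = 4.

4


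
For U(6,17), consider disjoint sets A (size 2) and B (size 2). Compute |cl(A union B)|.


|A union B| = 2 + 2 = 4 (disjoint).
In U(6,17), cl(S) = S if |S| < 6, else cl(S) = E.
Since 4 < 6, cl(A union B) = A union B.
|cl(A union B)| = 4.

4


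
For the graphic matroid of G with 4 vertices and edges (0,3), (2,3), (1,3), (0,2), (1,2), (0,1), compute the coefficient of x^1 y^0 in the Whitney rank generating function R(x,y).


R(x,y) = sum over A in 2^E of x^(r(E)-r(A)) * y^(|A|-r(A)).
G has 4 vertices, 6 edges. r(E) = 3.
Enumerate all 2^6 = 64 subsets.
Count subsets with r(E)-r(A)=1 and |A|-r(A)=0: 15.

15


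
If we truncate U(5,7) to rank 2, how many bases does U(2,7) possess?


Truncating U(5,7) to rank 2 gives U(2,7).
Bases of U(2,7) are all 2-element subsets of 7 elements.
Number of bases = C(7,2) = 7! / (2! * 5!) = 21.

21


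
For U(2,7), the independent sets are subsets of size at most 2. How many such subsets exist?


Independent sets of U(2,7) are all subsets of size <= 2.
Count = (7 choose 0) + (7 choose 1) + (7 choose 2)
     = 1 + 7 + 21
     = 29.

29


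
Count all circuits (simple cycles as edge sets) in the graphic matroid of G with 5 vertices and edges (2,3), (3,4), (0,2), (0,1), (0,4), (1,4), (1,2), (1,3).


A circuit in a graphic matroid = edge set of a simple cycle.
G has 5 vertices and 8 edges.
Enumerating all minimal edge subsets forming cycles...
Total circuits found: 13.

13


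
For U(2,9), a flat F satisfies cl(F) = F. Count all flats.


Flats of U(2,9): every subset of size < 2 is a flat, plus E itself.
Count = (9 choose 0) + (9 choose 1) + 1
     = 1 + 9 + 1
     = 11.

11


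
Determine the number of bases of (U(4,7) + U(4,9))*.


(M1+M2)* = M1* + M2*.
M1* = U(3,7), bases: C(7,3) = 35.
M2* = U(5,9), bases: C(9,5) = 126.
|B(M*)| = 35 * 126 = 4410.

4410


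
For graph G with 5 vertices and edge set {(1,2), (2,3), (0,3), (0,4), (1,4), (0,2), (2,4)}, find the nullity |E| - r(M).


Cycle rank (nullity) = |E| - r(M) = |E| - (|V| - c).
|E| = 7, |V| = 5, c = 1.
Nullity = 7 - (5 - 1) = 7 - 4 = 3.

3


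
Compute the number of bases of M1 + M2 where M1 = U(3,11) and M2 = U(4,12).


Bases of a direct sum M1 + M2: |B| = |B(M1)| * |B(M2)|.
|B(U(3,11))| = C(11,3) = 165.
|B(U(4,12))| = C(12,4) = 495.
Total bases = 165 * 495 = 81675.

81675


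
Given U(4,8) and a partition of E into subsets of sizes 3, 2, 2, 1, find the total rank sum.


r(Ai) = min(|Ai|, 4) for each part.
Sum = min(3,4) + min(2,4) + min(2,4) + min(1,4)
    = 3 + 2 + 2 + 1
    = 8.

8


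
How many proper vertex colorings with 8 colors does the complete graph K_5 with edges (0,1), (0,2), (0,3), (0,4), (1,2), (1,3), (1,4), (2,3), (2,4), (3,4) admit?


P(K_5, k) = k(k-1)(k-2)...(k-4).
P(8) = (8) * (7) * (6) * (5) * (4) = 6720.

6720


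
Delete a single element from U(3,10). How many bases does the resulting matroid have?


Deleting e from U(3,10) gives U(3,9) since n > r.
Bases of U(3,9) = C(9,3) = 9! / (3! * 6!) = 84.

84


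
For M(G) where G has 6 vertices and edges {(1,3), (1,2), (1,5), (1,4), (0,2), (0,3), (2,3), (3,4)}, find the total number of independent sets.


An independent set in a graphic matroid is an acyclic edge subset.
G has 6 vertices and 8 edges.
Enumerate all 2^8 = 256 subsets, checking for acyclicity.
Total independent sets = 164.

164


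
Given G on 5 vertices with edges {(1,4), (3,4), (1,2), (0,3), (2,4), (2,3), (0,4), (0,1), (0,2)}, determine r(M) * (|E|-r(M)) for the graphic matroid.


r(M) = |V| - c = 5 - 1 = 4.
nullity = |E| - r(M) = 9 - 4 = 5.
Product = 4 * 5 = 20.

20


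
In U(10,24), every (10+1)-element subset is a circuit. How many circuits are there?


In U(10,24), circuits are the (11)-element subsets.
Any set of 11 elements is dependent, and removing any one element gives
an independent set of size 10, so it is a minimal dependent set.
Number of circuits = C(24,11) = 24! / (11! * 13!) = 2496144.

2496144


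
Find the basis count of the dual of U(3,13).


The dual of U(r,n) is U(n-r, n) = U(10,13).
Bases of U(10,13) are all (10)-element subsets.
|B(M*)| = (13 choose 10) = 286.

286


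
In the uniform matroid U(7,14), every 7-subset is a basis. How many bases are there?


Bases of U(7,14) are all 7-element subsets of the 14-element ground set.
Number of bases = C(14,7).
(14 choose 7) = 3432.

3432


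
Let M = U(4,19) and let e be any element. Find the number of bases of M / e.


Contracting e from U(4,19) gives U(3,18).
Bases of U(3,18) = (18 choose 3) = 816.

816


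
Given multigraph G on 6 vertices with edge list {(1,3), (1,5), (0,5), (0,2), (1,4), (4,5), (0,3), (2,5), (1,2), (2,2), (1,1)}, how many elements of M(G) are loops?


In a graphic matroid, a loop is a self-loop edge (u,u) with rank 0.
Examining all 11 edges for self-loops...
Self-loops found: (2,2), (1,1)
Number of loops = 2.

2


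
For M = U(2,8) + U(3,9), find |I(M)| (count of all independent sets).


For a direct sum, |I(M1+M2)| = |I(M1)| * |I(M2)|.
|I(U(2,8))| = sum C(8,k) for k=0..2 = 37.
|I(U(3,9))| = sum C(9,k) for k=0..3 = 130.
Total = 37 * 130 = 4810.

4810


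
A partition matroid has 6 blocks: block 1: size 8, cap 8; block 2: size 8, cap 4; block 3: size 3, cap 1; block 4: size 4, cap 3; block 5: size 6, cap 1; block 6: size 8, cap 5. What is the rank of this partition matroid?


Rank of a partition matroid = sum of min(|Si|, ci) for each block.
= min(8,8) + min(8,4) + min(3,1) + min(4,3) + min(6,1) + min(8,5)
= 8 + 4 + 1 + 3 + 1 + 5
= 22.

22


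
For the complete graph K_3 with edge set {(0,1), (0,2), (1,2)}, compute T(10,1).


T(K_3; x,y) = x^2 + x + y.
T(10,1) = 100 + 10 + 1 = 111.

111


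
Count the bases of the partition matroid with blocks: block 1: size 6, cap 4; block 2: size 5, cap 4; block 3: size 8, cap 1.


A basis picks exactly ci elements from block i.
Number of bases = product of C(|Si|, ci).
= C(6,4) * C(5,4) * C(8,1)
= 15 * 5 * 8
= 600.

600


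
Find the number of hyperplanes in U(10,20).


Hyperplanes of U(10,20) are flats of rank 9.
In a uniform matroid, these are exactly the (9)-element subsets.
Count = C(20,9) = 20! / (9! * 11!) = 167960.

167960


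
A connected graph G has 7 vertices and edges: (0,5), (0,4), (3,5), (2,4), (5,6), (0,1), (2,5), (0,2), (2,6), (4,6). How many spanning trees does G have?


By Kirchhoff's matrix tree theorem, the number of spanning trees equals
the determinant of any cofactor of the Laplacian matrix L.
G has 7 vertices and 10 edges.
Computing the (6 x 6) cofactor determinant gives 45.

45


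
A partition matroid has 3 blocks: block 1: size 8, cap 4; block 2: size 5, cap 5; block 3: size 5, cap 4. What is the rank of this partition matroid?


Rank of a partition matroid = sum of min(|Si|, ci) for each block.
= min(8,4) + min(5,5) + min(5,4)
= 4 + 5 + 4
= 13.

13


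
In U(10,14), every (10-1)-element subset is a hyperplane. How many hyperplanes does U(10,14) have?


Hyperplanes of U(10,14) are flats of rank 9.
In a uniform matroid, these are exactly the (9)-element subsets.
Count = C(14,9) = 14! / (9! * 5!) = 2002.

2002


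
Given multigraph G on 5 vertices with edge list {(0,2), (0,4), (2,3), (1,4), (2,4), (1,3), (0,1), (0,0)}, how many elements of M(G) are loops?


In a graphic matroid, a loop is a self-loop edge (u,u) with rank 0.
Examining all 8 edges for self-loops...
Self-loops found: (0,0)
Number of loops = 1.

1


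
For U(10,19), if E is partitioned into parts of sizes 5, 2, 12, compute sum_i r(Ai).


r(Ai) = min(|Ai|, 10) for each part.
Sum = min(5,10) + min(2,10) + min(12,10)
    = 5 + 2 + 10
    = 17.

17


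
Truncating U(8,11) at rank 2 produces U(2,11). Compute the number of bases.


Truncating U(8,11) to rank 2 gives U(2,11).
Bases of U(2,11) are all 2-element subsets of 11 elements.
Number of bases = (11 choose 2) = 55.

55


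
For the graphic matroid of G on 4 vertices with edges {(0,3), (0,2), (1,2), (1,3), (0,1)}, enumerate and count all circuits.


A circuit in a graphic matroid = edge set of a simple cycle.
G has 4 vertices and 5 edges.
Enumerating all minimal edge subsets forming cycles...
Total circuits found: 3.

3


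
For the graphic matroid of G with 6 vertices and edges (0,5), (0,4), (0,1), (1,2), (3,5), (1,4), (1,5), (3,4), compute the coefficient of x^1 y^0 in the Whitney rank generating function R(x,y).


R(x,y) = sum over A in 2^E of x^(r(E)-r(A)) * y^(|A|-r(A)).
G has 6 vertices, 8 edges. r(E) = 5.
Enumerate all 2^8 = 256 subsets.
Count subsets with r(E)-r(A)=1 and |A|-r(A)=0: 57.

57


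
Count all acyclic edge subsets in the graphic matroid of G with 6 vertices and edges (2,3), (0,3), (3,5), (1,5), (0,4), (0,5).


An independent set in a graphic matroid is an acyclic edge subset.
G has 6 vertices and 6 edges.
Enumerate all 2^6 = 64 subsets, checking for acyclicity.
Total independent sets = 56.

56


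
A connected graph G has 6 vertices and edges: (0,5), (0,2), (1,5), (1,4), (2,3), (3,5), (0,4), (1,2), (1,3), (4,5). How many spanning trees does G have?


By Kirchhoff's matrix tree theorem, the number of spanning trees equals
the determinant of any cofactor of the Laplacian matrix L.
G has 6 vertices and 10 edges.
Computing the (5 x 5) cofactor determinant gives 130.

130


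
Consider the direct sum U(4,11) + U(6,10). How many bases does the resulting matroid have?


Bases of a direct sum M1 + M2: |B| = |B(M1)| * |B(M2)|.
|B(U(4,11))| = C(11,4) = 330.
|B(U(6,10))| = C(10,6) = 210.
Total bases = 330 * 210 = 69300.

69300


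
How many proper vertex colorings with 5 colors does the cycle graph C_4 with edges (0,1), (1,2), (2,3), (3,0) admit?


P(C_4, k) = (k-1)^4 + (-1)^4*(k-1).
P(5) = (4)^4 + 4
= 256 + 4 = 260.

260


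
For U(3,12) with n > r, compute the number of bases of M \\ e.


Deleting e from U(3,12) gives U(3,11) since n > r.
Bases of U(3,11) = (11 choose 3) = 165.

165


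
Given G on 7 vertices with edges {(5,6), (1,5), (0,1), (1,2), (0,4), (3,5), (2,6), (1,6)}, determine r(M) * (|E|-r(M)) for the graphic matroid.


r(M) = |V| - c = 7 - 1 = 6.
nullity = |E| - r(M) = 8 - 6 = 2.
Product = 6 * 2 = 12.

12


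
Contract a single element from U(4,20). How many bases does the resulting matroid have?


Contracting e from U(4,20) gives U(3,19).
Bases of U(3,19) = (19 choose 3) = 969.

969


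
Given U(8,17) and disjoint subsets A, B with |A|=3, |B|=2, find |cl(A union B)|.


|A union B| = 3 + 2 = 5 (disjoint).
In U(8,17), cl(S) = S if |S| < 8, else cl(S) = E.
Since 5 < 8, cl(A union B) = A union B.
|cl(A union B)| = 5.

5


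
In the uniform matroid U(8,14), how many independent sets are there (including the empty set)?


Independent sets of U(8,14) are all subsets of size <= 8.
Count = (14 choose 0) + (14 choose 1) + (14 choose 2) + (14 choose 3) + (14 choose 4) + (14 choose 5) + (14 choose 6) + (14 choose 7) + (14 choose 8)
     = 1 + 14 + 91 + 364 + 1001 + 2002 + 3003 + 3432 + 3003
     = 12911.

12911


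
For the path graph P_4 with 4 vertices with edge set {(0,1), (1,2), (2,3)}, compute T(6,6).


A path on 4 vertices is a tree with 3 edges.
T(x,y) = x^(3) for any tree.
T(6,6) = 6^3 = 216.

216


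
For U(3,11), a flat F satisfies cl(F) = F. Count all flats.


Flats of U(3,11): every subset of size < 3 is a flat, plus E itself.
Count = C(11,0) + C(11,1) + C(11,2) + 1
     = 1 + 11 + 55 + 1
     = 68.

68


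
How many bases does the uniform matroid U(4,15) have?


Bases of U(4,15) are all 4-element subsets of the 15-element ground set.
Number of bases = C(15,4).
C(15,4) = (15 * 14 * 13 * 12) / (1 * 2 * 3 * 4) = 1365.

1365


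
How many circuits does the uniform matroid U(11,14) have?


In U(11,14), circuits are the (12)-element subsets.
Any set of 12 elements is dependent, and removing any one element gives
an independent set of size 11, so it is a minimal dependent set.
Number of circuits = C(14,12) = 91.

91


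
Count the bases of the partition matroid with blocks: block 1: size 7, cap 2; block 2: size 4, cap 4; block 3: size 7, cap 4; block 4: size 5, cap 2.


A basis picks exactly ci elements from block i.
Number of bases = product of C(|Si|, ci).
= C(7,2) * C(4,4) * C(7,4) * C(5,2)
= 21 * 1 * 35 * 10
= 7350.

7350


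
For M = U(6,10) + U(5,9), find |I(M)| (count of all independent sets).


For a direct sum, |I(M1+M2)| = |I(M1)| * |I(M2)|.
|I(U(6,10))| = sum C(10,k) for k=0..6 = 848.
|I(U(5,9))| = sum C(9,k) for k=0..5 = 382.
Total = 848 * 382 = 323936.

323936


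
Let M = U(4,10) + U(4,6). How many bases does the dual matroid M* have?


(M1+M2)* = M1* + M2*.
M1* = U(6,10), bases: C(10,6) = 210.
M2* = U(2,6), bases: C(6,2) = 15.
|B(M*)| = 210 * 15 = 3150.

3150


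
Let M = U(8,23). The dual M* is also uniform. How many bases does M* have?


The dual of U(r,n) is U(n-r, n) = U(15,23).
Bases of U(15,23) are all (15)-element subsets.
|B(M*)| = C(23,15) = 490314.

490314


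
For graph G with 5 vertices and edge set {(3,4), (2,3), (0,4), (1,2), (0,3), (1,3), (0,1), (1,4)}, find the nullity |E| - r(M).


Cycle rank (nullity) = |E| - r(M) = |E| - (|V| - c).
|E| = 8, |V| = 5, c = 1.
Nullity = 8 - (5 - 1) = 8 - 4 = 4.

4


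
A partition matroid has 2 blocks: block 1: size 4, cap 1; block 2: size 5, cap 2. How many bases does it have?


A basis picks exactly ci elements from block i.
Number of bases = product of C(|Si|, ci).
= C(4,1) * C(5,2)
= 4 * 10
= 40.

40


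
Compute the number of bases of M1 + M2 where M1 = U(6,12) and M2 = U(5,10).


Bases of a direct sum M1 + M2: |B| = |B(M1)| * |B(M2)|.
|B(U(6,12))| = C(12,6) = 924.
|B(U(5,10))| = C(10,5) = 252.
Total bases = 924 * 252 = 232848.

232848


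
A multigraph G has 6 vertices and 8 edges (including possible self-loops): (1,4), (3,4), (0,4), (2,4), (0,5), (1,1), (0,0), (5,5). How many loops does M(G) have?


In a graphic matroid, a loop is a self-loop edge (u,u) with rank 0.
Examining all 8 edges for self-loops...
Self-loops found: (1,1), (0,0), (5,5)
Number of loops = 3.

3


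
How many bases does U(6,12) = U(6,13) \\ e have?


Deleting e from U(6,13) gives U(6,12) since n > r.
Bases of U(6,12) = C(12,6) = 924.

924


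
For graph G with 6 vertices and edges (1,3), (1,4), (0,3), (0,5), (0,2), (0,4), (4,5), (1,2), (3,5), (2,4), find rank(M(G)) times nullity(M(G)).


r(M) = |V| - c = 6 - 1 = 5.
nullity = |E| - r(M) = 10 - 5 = 5.
Product = 5 * 5 = 25.

25


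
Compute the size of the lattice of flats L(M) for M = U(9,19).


Flats of U(9,19): every subset of size < 9 is a flat, plus E itself.
Count = (19 choose 0) + (19 choose 1) + (19 choose 2) + (19 choose 3) + (19 choose 4) + (19 choose 5) + (19 choose 6) + (19 choose 7) + (19 choose 8) + 1
     = 1 + 19 + 171 + 969 + 3876 + 11628 + 27132 + 50388 + 75582 + 1
     = 169767.

169767


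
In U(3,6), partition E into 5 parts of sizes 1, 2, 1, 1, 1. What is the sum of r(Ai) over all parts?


r(Ai) = min(|Ai|, 3) for each part.
Sum = min(1,3) + min(2,3) + min(1,3) + min(1,3) + min(1,3)
    = 1 + 2 + 1 + 1 + 1
    = 6.

6


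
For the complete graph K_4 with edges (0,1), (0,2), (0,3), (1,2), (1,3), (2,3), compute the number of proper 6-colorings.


P(K_4, k) = k(k-1)(k-2)...(k-3).
P(6) = (6) * (5) * (4) * (3) = 360.

360


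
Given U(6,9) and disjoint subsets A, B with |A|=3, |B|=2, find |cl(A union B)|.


|A union B| = 3 + 2 = 5 (disjoint).
In U(6,9), cl(S) = S if |S| < 6, else cl(S) = E.
Since 5 < 6, cl(A union B) = A union B.
|cl(A union B)| = 5.

5


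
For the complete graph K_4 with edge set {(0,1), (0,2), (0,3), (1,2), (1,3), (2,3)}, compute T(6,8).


T(K_4; x,y) = x^3 + 3x^2 + 4xy + 2x + y^3 + 3y^2 + 2y.
Substituting x=6, y=8:
= 216 + 108 + 192 + 12 + 512 + 192 + 16
= 1248.

1248


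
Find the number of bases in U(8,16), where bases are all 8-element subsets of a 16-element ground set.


Bases of U(8,16) are all 8-element subsets of the 16-element ground set.
Number of bases = C(16,8).
C(16,8) = 16! / (8! * 8!) = 12870.

12870


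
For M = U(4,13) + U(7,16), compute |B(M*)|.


(M1+M2)* = M1* + M2*.
M1* = U(9,13), bases: C(13,9) = 715.
M2* = U(9,16), bases: C(16,9) = 11440.
|B(M*)| = 715 * 11440 = 8179600.

8179600


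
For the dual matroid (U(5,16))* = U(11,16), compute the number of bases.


The dual of U(r,n) is U(n-r, n) = U(11,16).
Bases of U(11,16) are all (11)-element subsets.
|B(M*)| = C(16,11) = 4368.

4368


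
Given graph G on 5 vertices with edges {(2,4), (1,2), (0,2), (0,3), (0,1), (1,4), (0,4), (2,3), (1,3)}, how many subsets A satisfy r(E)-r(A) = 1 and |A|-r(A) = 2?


R(x,y) = sum over A in 2^E of x^(r(E)-r(A)) * y^(|A|-r(A)).
G has 5 vertices, 9 edges. r(E) = 4.
Enumerate all 2^9 = 512 subsets.
Count subsets with r(E)-r(A)=1 and |A|-r(A)=2: 15.

15


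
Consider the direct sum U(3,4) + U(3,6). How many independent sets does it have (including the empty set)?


For a direct sum, |I(M1+M2)| = |I(M1)| * |I(M2)|.
|I(U(3,4))| = sum C(4,k) for k=0..3 = 15.
|I(U(3,6))| = sum C(6,k) for k=0..3 = 42.
Total = 15 * 42 = 630.

630


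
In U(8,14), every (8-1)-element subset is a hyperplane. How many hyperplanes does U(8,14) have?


Hyperplanes of U(8,14) are flats of rank 7.
In a uniform matroid, these are exactly the (7)-element subsets.
Count = C(14,7) = 14! / (7! * 7!) = 3432.

3432


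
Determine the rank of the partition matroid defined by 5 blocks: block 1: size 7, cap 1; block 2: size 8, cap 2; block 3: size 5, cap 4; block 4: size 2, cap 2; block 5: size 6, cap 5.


Rank of a partition matroid = sum of min(|Si|, ci) for each block.
= min(7,1) + min(8,2) + min(5,4) + min(2,2) + min(6,5)
= 1 + 2 + 4 + 2 + 5
= 14.

14


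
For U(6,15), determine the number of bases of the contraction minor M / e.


Contracting e from U(6,15) gives U(5,14).
Bases of U(5,14) = C(14,5) = 14! / (5! * 9!) = 2002.

2002


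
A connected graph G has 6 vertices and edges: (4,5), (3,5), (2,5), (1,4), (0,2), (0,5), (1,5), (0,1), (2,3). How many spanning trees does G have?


By Kirchhoff's matrix tree theorem, the number of spanning trees equals
the determinant of any cofactor of the Laplacian matrix L.
G has 6 vertices and 9 edges.
Computing the (5 x 5) cofactor determinant gives 55.

55


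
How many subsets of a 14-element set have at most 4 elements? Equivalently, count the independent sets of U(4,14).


Independent sets of U(4,14) are all subsets of size <= 4.
Count = C(14,0) + C(14,1) + C(14,2) + C(14,3) + C(14,4)
     = 1 + 14 + 91 + 364 + 1001
     = 1471.

1471


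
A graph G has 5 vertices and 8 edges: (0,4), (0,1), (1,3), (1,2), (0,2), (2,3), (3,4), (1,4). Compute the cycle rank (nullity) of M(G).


Cycle rank (nullity) = |E| - r(M) = |E| - (|V| - c).
|E| = 8, |V| = 5, c = 1.
Nullity = 8 - (5 - 1) = 8 - 4 = 4.

4


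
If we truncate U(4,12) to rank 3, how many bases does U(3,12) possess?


Truncating U(4,12) to rank 3 gives U(3,12).
Bases of U(3,12) are all 3-element subsets of 12 elements.
Number of bases = (12 choose 3) = 220.

220


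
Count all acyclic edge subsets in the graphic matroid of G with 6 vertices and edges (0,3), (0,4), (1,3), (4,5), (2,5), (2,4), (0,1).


An independent set in a graphic matroid is an acyclic edge subset.
G has 6 vertices and 7 edges.
Enumerate all 2^7 = 128 subsets, checking for acyclicity.
Total independent sets = 98.

98


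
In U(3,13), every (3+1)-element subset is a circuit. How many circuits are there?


In U(3,13), circuits are the (4)-element subsets.
Any set of 4 elements is dependent, and removing any one element gives
an independent set of size 3, so it is a minimal dependent set.
Number of circuits = C(13,4) = (13 * 12 * 11 * 10) / (1 * 2 * 3 * 4) = 715.

715


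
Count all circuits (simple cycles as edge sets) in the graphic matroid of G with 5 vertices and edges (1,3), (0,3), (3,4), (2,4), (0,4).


A circuit in a graphic matroid = edge set of a simple cycle.
G has 5 vertices and 5 edges.
Enumerating all minimal edge subsets forming cycles...
Total circuits found: 1.

1


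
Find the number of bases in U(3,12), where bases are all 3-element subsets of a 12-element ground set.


Bases of U(3,12) are all 3-element subsets of the 12-element ground set.
Number of bases = C(12,3).
(12 choose 3) = 220.

220


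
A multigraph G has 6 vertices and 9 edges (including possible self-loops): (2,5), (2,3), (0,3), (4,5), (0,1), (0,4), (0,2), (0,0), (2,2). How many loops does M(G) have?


In a graphic matroid, a loop is a self-loop edge (u,u) with rank 0.
Examining all 9 edges for self-loops...
Self-loops found: (0,0), (2,2)
Number of loops = 2.

2


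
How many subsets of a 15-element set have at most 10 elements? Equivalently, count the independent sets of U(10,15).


Independent sets of U(10,15) are all subsets of size <= 10.
Count = C(15,0) + C(15,1) + C(15,2) + C(15,3) + C(15,4) + C(15,5) + C(15,6) + C(15,7) + C(15,8) + C(15,9) + C(15,10)
     = 1 + 15 + 105 + 455 + 1365 + 3003 + 5005 + 6435 + 6435 + 5005 + 3003
     = 30827.

30827


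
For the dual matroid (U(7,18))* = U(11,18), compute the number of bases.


The dual of U(r,n) is U(n-r, n) = U(11,18).
Bases of U(11,18) are all (11)-element subsets.
|B(M*)| = (18 choose 11) = 31824.

31824


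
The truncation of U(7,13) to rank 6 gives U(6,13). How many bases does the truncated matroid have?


Truncating U(7,13) to rank 6 gives U(6,13).
Bases of U(6,13) are all 6-element subsets of 13 elements.
Number of bases = (13 choose 6) = 1716.

1716


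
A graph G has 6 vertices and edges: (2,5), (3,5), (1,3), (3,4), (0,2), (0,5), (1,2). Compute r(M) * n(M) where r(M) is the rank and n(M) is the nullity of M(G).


r(M) = |V| - c = 6 - 1 = 5.
nullity = |E| - r(M) = 7 - 5 = 2.
Product = 5 * 2 = 10.

10


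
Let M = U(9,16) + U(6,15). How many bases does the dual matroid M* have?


(M1+M2)* = M1* + M2*.
M1* = U(7,16), bases: C(16,7) = 11440.
M2* = U(9,15), bases: C(15,9) = 5005.
|B(M*)| = 11440 * 5005 = 57257200.

57257200


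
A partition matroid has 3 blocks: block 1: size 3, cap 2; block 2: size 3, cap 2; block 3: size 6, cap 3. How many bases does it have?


A basis picks exactly ci elements from block i.
Number of bases = product of C(|Si|, ci).
= C(3,2) * C(3,2) * C(6,3)
= 3 * 3 * 20
= 180.

180


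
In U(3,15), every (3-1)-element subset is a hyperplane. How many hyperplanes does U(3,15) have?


Hyperplanes of U(3,15) are flats of rank 2.
In a uniform matroid, these are exactly the (2)-element subsets.
Count = C(15,2) = 15! / (2! * 13!) = 105.

105


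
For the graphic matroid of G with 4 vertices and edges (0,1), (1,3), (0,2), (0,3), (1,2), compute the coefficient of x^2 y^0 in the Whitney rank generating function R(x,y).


R(x,y) = sum over A in 2^E of x^(r(E)-r(A)) * y^(|A|-r(A)).
G has 4 vertices, 5 edges. r(E) = 3.
Enumerate all 2^5 = 32 subsets.
Count subsets with r(E)-r(A)=2 and |A|-r(A)=0: 5.

5


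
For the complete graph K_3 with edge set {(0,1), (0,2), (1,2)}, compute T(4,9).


T(K_3; x,y) = x^2 + x + y.
T(4,9) = 16 + 4 + 9 = 29.

29


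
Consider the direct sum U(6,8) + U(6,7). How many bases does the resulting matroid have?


Bases of a direct sum M1 + M2: |B| = |B(M1)| * |B(M2)|.
|B(U(6,8))| = C(8,6) = 28.
|B(U(6,7))| = C(7,6) = 7.
Total bases = 28 * 7 = 196.

196


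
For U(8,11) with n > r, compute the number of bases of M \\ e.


Deleting e from U(8,11) gives U(8,10) since n > r.
Bases of U(8,10) = (10 choose 8) = 45.

45


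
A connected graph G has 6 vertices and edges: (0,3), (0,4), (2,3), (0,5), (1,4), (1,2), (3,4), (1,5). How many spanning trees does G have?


By Kirchhoff's matrix tree theorem, the number of spanning trees equals
the determinant of any cofactor of the Laplacian matrix L.
G has 6 vertices and 8 edges.
Computing the (5 x 5) cofactor determinant gives 35.

35


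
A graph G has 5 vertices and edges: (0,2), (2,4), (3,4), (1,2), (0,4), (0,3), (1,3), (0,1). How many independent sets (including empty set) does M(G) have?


An independent set in a graphic matroid is an acyclic edge subset.
G has 5 vertices and 8 edges.
Enumerate all 2^8 = 256 subsets, checking for acyclicity.
Total independent sets = 134.

134


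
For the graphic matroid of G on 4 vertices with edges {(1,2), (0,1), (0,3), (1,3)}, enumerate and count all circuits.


A circuit in a graphic matroid = edge set of a simple cycle.
G has 4 vertices and 4 edges.
Enumerating all minimal edge subsets forming cycles...
Total circuits found: 1.

1


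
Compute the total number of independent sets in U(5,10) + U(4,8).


For a direct sum, |I(M1+M2)| = |I(M1)| * |I(M2)|.
|I(U(5,10))| = sum C(10,k) for k=0..5 = 638.
|I(U(4,8))| = sum C(8,k) for k=0..4 = 163.
Total = 638 * 163 = 103994.

103994
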